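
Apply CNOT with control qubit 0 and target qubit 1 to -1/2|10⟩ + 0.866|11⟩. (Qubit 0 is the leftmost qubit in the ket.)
0.866|10⟩ - 1/2|11⟩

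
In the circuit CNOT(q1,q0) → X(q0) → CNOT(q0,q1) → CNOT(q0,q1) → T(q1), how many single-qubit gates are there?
2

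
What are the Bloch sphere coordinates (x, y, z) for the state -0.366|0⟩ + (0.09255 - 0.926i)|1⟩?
(-0.06775, 0.6778, -0.7321)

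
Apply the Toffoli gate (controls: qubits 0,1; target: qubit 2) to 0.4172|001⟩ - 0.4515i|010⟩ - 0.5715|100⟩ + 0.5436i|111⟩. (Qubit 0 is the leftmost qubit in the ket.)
0.4172|001⟩ - 0.4515i|010⟩ - 0.5715|100⟩ + 0.5436i|110⟩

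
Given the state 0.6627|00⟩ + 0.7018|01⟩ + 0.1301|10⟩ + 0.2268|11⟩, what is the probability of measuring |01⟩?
0.4925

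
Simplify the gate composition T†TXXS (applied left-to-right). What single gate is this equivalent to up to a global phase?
S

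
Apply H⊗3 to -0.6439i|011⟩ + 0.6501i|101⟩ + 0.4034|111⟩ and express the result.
(0.1426 + 0.002192i)|000⟩ + (-0.1426 - 0.002192i)|001⟩ + (-0.1426 + 0.4575i)|010⟩ + (0.1426 - 0.4575i)|011⟩ + (-0.1426 - 0.4575i)|100⟩ + (0.1426 + 0.4575i)|101⟩ + (0.1426 - 0.002192i)|110⟩ + (-0.1426 + 0.002192i)|111⟩

H⊗3 gives amp(|y⟩) = (1/2√2) Σ_x (−1)^(x·y) amp(|x⟩), where x·y is the number of positions in which both x and y have a 1.
|000⟩: (-0.6439i + 0.6501i + 0.4034)/(2√2) = (0.1426 + 0.002192i)
|001⟩: (0.6439i - 0.6501i - 0.4034)/(2√2) = (-0.1426 - 0.002192i)
|010⟩: (0.6439i + 0.6501i - 0.4034)/(2√2) = (-0.1426 + 0.4575i)
|011⟩: (-0.6439i - 0.6501i + 0.4034)/(2√2) = (0.1426 - 0.4575i)
|100⟩: (-0.6439i - 0.6501i - 0.4034)/(2√2) = (-0.1426 - 0.4575i)
|101⟩: (0.6439i + 0.6501i + 0.4034)/(2√2) = (0.1426 + 0.4575i)
|110⟩: (0.6439i - 0.6501i + 0.4034)/(2√2) = (0.1426 - 0.002192i)
|111⟩: (-0.6439i + 0.6501i - 0.4034)/(2√2) = (-0.1426 + 0.002192i)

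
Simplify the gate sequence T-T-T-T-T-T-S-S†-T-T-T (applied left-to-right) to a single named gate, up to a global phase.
T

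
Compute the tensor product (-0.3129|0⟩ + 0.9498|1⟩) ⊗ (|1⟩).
-0.3129|01⟩ + 0.9498|11⟩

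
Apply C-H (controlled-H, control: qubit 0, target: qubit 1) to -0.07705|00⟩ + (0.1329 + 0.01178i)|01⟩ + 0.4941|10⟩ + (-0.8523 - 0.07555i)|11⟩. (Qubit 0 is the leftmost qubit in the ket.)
-0.07705|00⟩ + (0.1329 + 0.01178i)|01⟩ + (-0.2533 - 0.05342i)|10⟩ + (0.952 + 0.05342i)|11⟩

C-H leaves the control-|0⟩ kets |00⟩, |01⟩ unchanged and applies H to qubit 1 on the control-|1⟩ pair (|10⟩, |11⟩).
H = [[1/√2, 1/√2], [1/√2, -1/√2]].
With a = amp(|10⟩) = 0.4941 and b = amp(|11⟩) = (-0.8523 - 0.07555i):
new amp(|10⟩) = (1/√2)·a + (1/√2)·b = (-0.2533 - 0.05342i)
new amp(|11⟩) = (1/√2)·a + (-1/√2)·b = (0.952 + 0.05342i)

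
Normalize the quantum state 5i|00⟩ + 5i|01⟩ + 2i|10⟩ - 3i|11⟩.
0.6299i|00⟩ + 0.6299i|01⟩ + 0.252i|10⟩ - (1/√7)i|11⟩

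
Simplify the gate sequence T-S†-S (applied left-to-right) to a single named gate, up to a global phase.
T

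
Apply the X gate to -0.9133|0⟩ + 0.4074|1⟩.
0.4074|0⟩ - 0.9133|1⟩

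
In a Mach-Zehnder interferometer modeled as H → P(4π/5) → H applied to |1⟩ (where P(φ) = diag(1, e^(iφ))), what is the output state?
(0.9045 - 0.2939i)|0⟩ + (0.09549 + 0.2939i)|1⟩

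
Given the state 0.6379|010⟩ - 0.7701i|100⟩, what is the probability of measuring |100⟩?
0.5931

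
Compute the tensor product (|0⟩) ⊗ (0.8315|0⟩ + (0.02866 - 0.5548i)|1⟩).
0.8315|00⟩ + (0.02866 - 0.5548i)|01⟩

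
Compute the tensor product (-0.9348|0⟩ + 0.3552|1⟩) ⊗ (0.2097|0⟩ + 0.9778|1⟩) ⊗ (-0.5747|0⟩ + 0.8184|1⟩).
0.1127|000⟩ - 0.1604|001⟩ + 0.5253|010⟩ - 0.7481|011⟩ - 0.04281|100⟩ + 0.06096|101⟩ - 0.1996|110⟩ + 0.2842|111⟩

amp(|b₁b₂…⟩) = product of the factor amplitudes for bits b₁, b₂, …; only kets whose every factor amplitude is nonzero survive.
|000⟩: (-0.9348)(0.2097)(-0.5747) = 0.1127
|001⟩: (-0.9348)(0.2097)(0.8184) = -0.1604
|010⟩: (-0.9348)(0.9778)(-0.5747) = 0.5253
|011⟩: (-0.9348)(0.9778)(0.8184) = -0.7481
|100⟩: (0.3552)(0.2097)(-0.5747) = -0.04281
|101⟩: (0.3552)(0.2097)(0.8184) = 0.06096
|110⟩: (0.3552)(0.9778)(-0.5747) = -0.1996
|111⟩: (0.3552)(0.9778)(0.8184) = 0.2842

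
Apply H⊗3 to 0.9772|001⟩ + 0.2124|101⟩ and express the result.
0.4206|000⟩ - 0.4206|001⟩ + 0.4206|010⟩ - 0.4206|011⟩ + 0.2704|100⟩ - 0.2704|101⟩ + 0.2704|110⟩ - 0.2704|111⟩

H⊗3 gives amp(|y⟩) = (1/2√2) Σ_x (−1)^(x·y) amp(|x⟩), where x·y is the number of positions in which both x and y have a 1.
|000⟩: (0.9772 + 0.2124)/(2√2) = 0.4206
|001⟩: (-0.9772 - 0.2124)/(2√2) = -0.4206
|010⟩: (0.9772 + 0.2124)/(2√2) = 0.4206
|011⟩: (-0.9772 - 0.2124)/(2√2) = -0.4206
|100⟩: (0.9772 - 0.2124)/(2√2) = 0.2704
|101⟩: (-0.9772 + 0.2124)/(2√2) = -0.2704
|110⟩: (0.9772 - 0.2124)/(2√2) = 0.2704
|111⟩: (-0.9772 + 0.2124)/(2√2) = -0.2704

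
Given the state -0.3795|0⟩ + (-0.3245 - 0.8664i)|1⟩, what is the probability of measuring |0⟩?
0.144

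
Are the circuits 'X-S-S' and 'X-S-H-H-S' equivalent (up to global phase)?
Yes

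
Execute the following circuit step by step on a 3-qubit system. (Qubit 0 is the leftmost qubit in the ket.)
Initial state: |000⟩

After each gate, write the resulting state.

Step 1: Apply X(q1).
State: |010⟩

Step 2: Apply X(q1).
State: |000⟩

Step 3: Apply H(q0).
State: 1/√2|000⟩ + 1/√2|100⟩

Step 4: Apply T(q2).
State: 1/√2|000⟩ + 1/√2|100⟩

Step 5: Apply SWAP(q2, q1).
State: 1/√2|000⟩ + 1/√2|100⟩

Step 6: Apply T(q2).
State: 1/√2|000⟩ + 1/√2|100⟩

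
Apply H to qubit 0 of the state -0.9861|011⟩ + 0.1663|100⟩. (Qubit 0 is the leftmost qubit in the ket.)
0.1176|000⟩ - 0.6973|011⟩ - 0.1176|100⟩ - 0.6973|111⟩

H on qubit 0 mixes each pair of kets that differ only in qubit 0: amplitudes (a, b) of (|…0…⟩, |…1…⟩) become ((a + b)/√2, (a − b)/√2). Kets absent from the input have amplitude 0.
(|000⟩, |100⟩): (a, b) = (0, 0.1663) → (0.1176, -0.1176)
(|011⟩, |111⟩): (a, b) = (-0.9861, 0) → (-0.6973, -0.6973)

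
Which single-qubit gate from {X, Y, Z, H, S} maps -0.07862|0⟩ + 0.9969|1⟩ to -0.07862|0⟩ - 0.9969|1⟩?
Z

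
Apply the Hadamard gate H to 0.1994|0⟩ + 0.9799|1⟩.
0.8339|0⟩ - 0.5519|1⟩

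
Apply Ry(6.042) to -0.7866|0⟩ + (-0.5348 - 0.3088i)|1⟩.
(0.8452 + 0.03715i)|0⟩ + (0.4363 + 0.3066i)|1⟩

Ry(6.042) = [[cos(θ/2), −sin(θ/2)], [sin(θ/2), cos(θ/2)]]; θ = 6.042, cos(θ/2) ≈ -0.992738, sin(θ/2) ≈ 0.120301.
With a = amp(|0⟩) = -0.7866 and b = amp(|1⟩) = (-0.5348 - 0.3088i):
new amp(|0⟩) = (-0.992738)·a + (-0.120301)·b = (0.8452 + 0.03715i)
new amp(|1⟩) = (0.120301)·a + (-0.992738)·b = (0.4363 + 0.3066i)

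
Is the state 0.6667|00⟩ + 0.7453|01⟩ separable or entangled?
Separable

Writing the state as a|00⟩ + b|01⟩ + c|10⟩ + d|11⟩, it is a product state iff ad − bc = 0.
Here (a, b, c, d) = (0.6667, 0.7453, 0, 0): ad − bc = (0.6667)(0) − (0.7453)(0) = 0, so the state is separable.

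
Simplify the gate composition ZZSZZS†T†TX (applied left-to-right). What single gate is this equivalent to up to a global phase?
X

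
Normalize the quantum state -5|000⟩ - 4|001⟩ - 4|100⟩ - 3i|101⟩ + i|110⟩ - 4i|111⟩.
-0.5488|000⟩ - 0.4391|001⟩ - 0.4391|100⟩ - 0.3293i|101⟩ + 0.1098i|110⟩ - 0.4391i|111⟩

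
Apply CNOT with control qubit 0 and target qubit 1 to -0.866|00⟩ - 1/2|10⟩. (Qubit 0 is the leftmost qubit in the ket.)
-0.866|00⟩ - 1/2|11⟩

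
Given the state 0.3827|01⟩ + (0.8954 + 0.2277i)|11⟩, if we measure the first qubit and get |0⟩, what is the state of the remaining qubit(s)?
|1⟩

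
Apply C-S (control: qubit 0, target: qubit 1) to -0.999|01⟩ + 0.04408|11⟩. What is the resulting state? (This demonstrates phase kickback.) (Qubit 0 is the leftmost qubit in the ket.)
-0.999|01⟩ + 0.04408i|11⟩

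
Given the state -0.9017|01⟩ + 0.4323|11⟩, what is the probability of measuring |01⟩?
0.8131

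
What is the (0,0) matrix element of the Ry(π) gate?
0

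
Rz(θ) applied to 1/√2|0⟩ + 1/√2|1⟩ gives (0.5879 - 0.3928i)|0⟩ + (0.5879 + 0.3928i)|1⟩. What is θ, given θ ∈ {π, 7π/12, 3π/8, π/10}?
3π/8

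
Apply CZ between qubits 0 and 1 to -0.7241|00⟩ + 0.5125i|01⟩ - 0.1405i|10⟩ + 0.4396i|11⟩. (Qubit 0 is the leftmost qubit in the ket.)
-0.7241|00⟩ + 0.5125i|01⟩ - 0.1405i|10⟩ - 0.4396i|11⟩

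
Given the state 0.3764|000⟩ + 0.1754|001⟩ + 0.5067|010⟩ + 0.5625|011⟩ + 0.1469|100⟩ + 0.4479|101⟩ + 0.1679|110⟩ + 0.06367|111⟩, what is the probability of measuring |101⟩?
0.2006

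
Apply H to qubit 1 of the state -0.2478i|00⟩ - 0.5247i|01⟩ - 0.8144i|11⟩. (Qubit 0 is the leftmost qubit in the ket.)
-0.5462i|00⟩ + 0.1958i|01⟩ - 0.5759i|10⟩ + 0.5759i|11⟩

H on qubit 1 mixes each pair of kets that differ only in qubit 1: amplitudes (a, b) of (|…0…⟩, |…1…⟩) become ((a + b)/√2, (a − b)/√2). Kets absent from the input have amplitude 0.
(|00⟩, |01⟩): (a, b) = (-0.2478i, -0.5247i) → (-0.5462i, 0.1958i)
(|10⟩, |11⟩): (a, b) = (0, -0.8144i) → (-0.5759i, 0.5759i)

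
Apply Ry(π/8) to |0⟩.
0.9808|0⟩ + 0.1951|1⟩

Ry(π/8) = [[cos(θ/2), −sin(θ/2)], [sin(θ/2), cos(θ/2)]]; θ = π/8, cos(θ/2) ≈ 0.980785, sin(θ/2) ≈ 0.19509.
With a = amp(|0⟩) = 1 and b = amp(|1⟩) = 0:
new amp(|0⟩) = (0.980785)·a + (-0.19509)·b = 0.9808
new amp(|1⟩) = (0.19509)·a + (0.980785)·b = 0.1951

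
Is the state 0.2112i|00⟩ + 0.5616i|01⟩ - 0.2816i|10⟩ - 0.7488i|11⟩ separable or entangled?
Separable

Writing the state as a|00⟩ + b|01⟩ + c|10⟩ + d|11⟩, it is a product state iff ad − bc = 0.
Here (a, b, c, d) = (0.2112i, 0.5616i, -0.2816i, -0.7488i): ad − bc = (0.2112i)(-0.7488i) − (0.5616i)(-0.2816i) = 0, so the state is separable.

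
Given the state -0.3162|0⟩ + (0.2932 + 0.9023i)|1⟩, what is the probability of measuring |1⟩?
0.9001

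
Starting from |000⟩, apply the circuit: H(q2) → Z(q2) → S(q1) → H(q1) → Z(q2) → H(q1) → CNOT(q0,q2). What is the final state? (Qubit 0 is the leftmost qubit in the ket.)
1/√2|000⟩ + 1/√2|001⟩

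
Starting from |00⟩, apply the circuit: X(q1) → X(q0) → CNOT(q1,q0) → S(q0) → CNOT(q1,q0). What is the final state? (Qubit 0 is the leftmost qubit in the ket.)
|11⟩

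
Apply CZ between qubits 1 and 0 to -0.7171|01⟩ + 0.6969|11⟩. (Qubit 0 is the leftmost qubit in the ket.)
-0.7171|01⟩ - 0.6969|11⟩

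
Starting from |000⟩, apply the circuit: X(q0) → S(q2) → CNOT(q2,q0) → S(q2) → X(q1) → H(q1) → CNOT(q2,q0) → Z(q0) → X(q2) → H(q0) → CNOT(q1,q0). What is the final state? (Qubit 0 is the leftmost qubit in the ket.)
-1/2|001⟩ - 1/2|011⟩ + 1/2|101⟩ + 1/2|111⟩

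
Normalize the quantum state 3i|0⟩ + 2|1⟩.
0.8321i|0⟩ + 0.5547|1⟩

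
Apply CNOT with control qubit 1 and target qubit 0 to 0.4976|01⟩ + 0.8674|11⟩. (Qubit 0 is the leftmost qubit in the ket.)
0.8674|01⟩ + 0.4976|11⟩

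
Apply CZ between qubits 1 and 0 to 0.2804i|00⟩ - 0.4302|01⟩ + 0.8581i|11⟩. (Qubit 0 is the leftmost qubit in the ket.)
0.2804i|00⟩ - 0.4302|01⟩ - 0.8581i|11⟩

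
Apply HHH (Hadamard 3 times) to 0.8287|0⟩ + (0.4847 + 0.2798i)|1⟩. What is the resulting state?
(0.9287 + 0.1978i)|0⟩ + (0.2432 - 0.1978i)|1⟩

H² = I, so H^3 = H: a single Hadamard. With (a, b) = (0.8287, (0.4847 + 0.2798i)), H gives ((a + b)/√2, (a − b)/√2) = ((0.9287 + 0.1978i), (0.2432 - 0.1978i)).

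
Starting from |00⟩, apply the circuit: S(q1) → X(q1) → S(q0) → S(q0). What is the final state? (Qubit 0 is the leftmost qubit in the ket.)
|01⟩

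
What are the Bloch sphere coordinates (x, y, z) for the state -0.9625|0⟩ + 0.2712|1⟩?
(-0.5221, 0, 0.8529)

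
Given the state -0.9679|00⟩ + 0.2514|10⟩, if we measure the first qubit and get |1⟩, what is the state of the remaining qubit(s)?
|0⟩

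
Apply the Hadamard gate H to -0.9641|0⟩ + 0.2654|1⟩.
-0.4941|0⟩ - 0.8694|1⟩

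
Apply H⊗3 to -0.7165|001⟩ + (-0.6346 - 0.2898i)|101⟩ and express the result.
(-0.4777 - 0.1025i)|000⟩ + (0.4777 + 0.1025i)|001⟩ + (-0.4777 - 0.1025i)|010⟩ + (0.4777 + 0.1025i)|011⟩ + (-0.02896 + 0.1025i)|100⟩ + (0.02896 - 0.1025i)|101⟩ + (-0.02896 + 0.1025i)|110⟩ + (0.02896 - 0.1025i)|111⟩

H⊗3 gives amp(|y⟩) = (1/2√2) Σ_x (−1)^(x·y) amp(|x⟩), where x·y is the number of positions in which both x and y have a 1.
|000⟩: (-0.7165 + (-0.6346 - 0.2898i))/(2√2) = (-0.4777 - 0.1025i)
|001⟩: (0.7165 - (-0.6346 - 0.2898i))/(2√2) = (0.4777 + 0.1025i)
|010⟩: (-0.7165 + (-0.6346 - 0.2898i))/(2√2) = (-0.4777 - 0.1025i)
|011⟩: (0.7165 - (-0.6346 - 0.2898i))/(2√2) = (0.4777 + 0.1025i)
|100⟩: (-0.7165 - (-0.6346 - 0.2898i))/(2√2) = (-0.02896 + 0.1025i)
|101⟩: (0.7165 + (-0.6346 - 0.2898i))/(2√2) = (0.02896 - 0.1025i)
|110⟩: (-0.7165 - (-0.6346 - 0.2898i))/(2√2) = (-0.02896 + 0.1025i)
|111⟩: (0.7165 + (-0.6346 - 0.2898i))/(2√2) = (0.02896 - 0.1025i)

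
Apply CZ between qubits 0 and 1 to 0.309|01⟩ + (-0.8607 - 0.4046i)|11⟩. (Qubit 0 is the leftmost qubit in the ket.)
0.309|01⟩ + (0.8607 + 0.4046i)|11⟩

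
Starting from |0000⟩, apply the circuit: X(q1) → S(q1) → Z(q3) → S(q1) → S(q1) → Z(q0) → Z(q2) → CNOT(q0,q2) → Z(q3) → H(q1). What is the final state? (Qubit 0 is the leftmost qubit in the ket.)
-(1/√2)i|0000⟩ + (1/√2)i|0100⟩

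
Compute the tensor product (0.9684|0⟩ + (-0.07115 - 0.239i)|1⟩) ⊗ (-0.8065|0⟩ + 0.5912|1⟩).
-0.781|00⟩ + 0.5725|01⟩ + (0.05738 + 0.1928i)|10⟩ + (-0.04206 - 0.1413i)|11⟩

amp(|b₁b₂…⟩) = product of the factor amplitudes for bits b₁, b₂, …; only kets whose every factor amplitude is nonzero survive.
|00⟩: (0.9684)(-0.8065) = -0.781
|01⟩: (0.9684)(0.5912) = 0.5725
|10⟩: (-0.07115 - 0.239i)(-0.8065) = (0.05738 + 0.1928i)
|11⟩: (-0.07115 - 0.239i)(0.5912) = (-0.04206 - 0.1413i)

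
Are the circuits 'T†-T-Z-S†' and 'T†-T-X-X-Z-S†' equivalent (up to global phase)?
Yes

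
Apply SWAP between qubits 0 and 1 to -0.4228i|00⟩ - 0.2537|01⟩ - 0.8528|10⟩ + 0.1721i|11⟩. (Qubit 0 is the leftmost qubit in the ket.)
-0.4228i|00⟩ - 0.8528|01⟩ - 0.2537|10⟩ + 0.1721i|11⟩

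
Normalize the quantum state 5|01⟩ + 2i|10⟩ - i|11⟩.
0.9129|01⟩ + 0.3651i|10⟩ - 0.1826i|11⟩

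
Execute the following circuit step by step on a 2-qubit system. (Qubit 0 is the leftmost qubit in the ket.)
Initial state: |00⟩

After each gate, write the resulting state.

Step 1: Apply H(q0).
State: 1/√2|00⟩ + 1/√2|10⟩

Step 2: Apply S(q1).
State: 1/√2|00⟩ + 1/√2|10⟩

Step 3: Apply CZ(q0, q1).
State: 1/√2|00⟩ + 1/√2|10⟩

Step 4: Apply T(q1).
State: 1/√2|00⟩ + 1/√2|10⟩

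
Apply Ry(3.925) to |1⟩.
-0.9243|0⟩ - 0.3818|1⟩

Ry(3.925) = [[cos(θ/2), −sin(θ/2)], [sin(θ/2), cos(θ/2)]]; θ = 3.925, cos(θ/2) ≈ -0.381764, sin(θ/2) ≈ 0.92426.
With a = amp(|0⟩) = 0 and b = amp(|1⟩) = 1:
new amp(|0⟩) = (-0.381764)·a + (-0.92426)·b = -0.9243
new amp(|1⟩) = (0.92426)·a + (-0.381764)·b = -0.3818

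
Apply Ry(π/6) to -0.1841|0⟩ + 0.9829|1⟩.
-0.4322|0⟩ + 0.9018|1⟩

Ry(π/6) = [[cos(θ/2), −sin(θ/2)], [sin(θ/2), cos(θ/2)]]; θ = π/6, cos(θ/2) ≈ 0.965926, sin(θ/2) ≈ 0.258819.
With a = amp(|0⟩) = -0.1841 and b = amp(|1⟩) = 0.9829:
new amp(|0⟩) = (0.965926)·a + (-0.258819)·b = -0.4322
new amp(|1⟩) = (0.258819)·a + (0.965926)·b = 0.9018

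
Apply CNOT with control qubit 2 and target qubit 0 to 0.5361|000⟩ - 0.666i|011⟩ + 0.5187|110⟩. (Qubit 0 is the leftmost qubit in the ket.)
0.5361|000⟩ + 0.5187|110⟩ - 0.666i|111⟩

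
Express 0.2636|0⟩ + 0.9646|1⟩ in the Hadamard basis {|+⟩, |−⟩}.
0.8685|+⟩ - 0.4957|−⟩

With |ψ⟩ = α|0⟩ + β|1⟩, the Hadamard-basis coefficients are ⟨+|ψ⟩ = (α + β)/√2 and ⟨−|ψ⟩ = (α − β)/√2.
Here α = 0.2636, β = 0.9646: (α + β)/√2 = 0.8685, (α − β)/√2 = -0.4957.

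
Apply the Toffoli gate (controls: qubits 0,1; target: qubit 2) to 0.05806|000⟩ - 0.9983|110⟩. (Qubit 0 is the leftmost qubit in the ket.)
0.05806|000⟩ - 0.9983|111⟩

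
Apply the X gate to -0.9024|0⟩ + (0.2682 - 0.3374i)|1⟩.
(0.2682 - 0.3374i)|0⟩ - 0.9024|1⟩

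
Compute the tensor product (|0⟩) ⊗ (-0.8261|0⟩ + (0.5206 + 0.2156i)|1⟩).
-0.8261|00⟩ + (0.5206 + 0.2156i)|01⟩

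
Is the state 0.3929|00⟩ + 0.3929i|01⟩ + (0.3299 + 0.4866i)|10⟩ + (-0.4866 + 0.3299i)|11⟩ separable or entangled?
Separable

Writing the state as a|00⟩ + b|01⟩ + c|10⟩ + d|11⟩, it is a product state iff ad − bc = 0.
Here (a, b, c, d) = (0.3929, 0.3929i, (0.3299 + 0.4866i), (-0.4866 + 0.3299i)): ad − bc = (0.3929)(-0.4866 + 0.3299i) − (0.3929i)(0.3299 + 0.4866i) = 0, so the state is separable.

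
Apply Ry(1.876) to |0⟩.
0.5914|0⟩ + 0.8064|1⟩

Ry(1.876) = [[cos(θ/2), −sin(θ/2)], [sin(θ/2), cos(θ/2)]]; θ = 1.876, cos(θ/2) ≈ 0.591402, sin(θ/2) ≈ 0.806377.
With a = amp(|0⟩) = 1 and b = amp(|1⟩) = 0:
new amp(|0⟩) = (0.591402)·a + (-0.806377)·b = 0.5914
new amp(|1⟩) = (0.806377)·a + (0.591402)·b = 0.8064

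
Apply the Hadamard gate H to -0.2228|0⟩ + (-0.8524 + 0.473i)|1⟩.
(-0.7603 + 0.3345i)|0⟩ + (0.4452 - 0.3345i)|1⟩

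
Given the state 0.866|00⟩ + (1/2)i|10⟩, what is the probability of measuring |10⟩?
1/4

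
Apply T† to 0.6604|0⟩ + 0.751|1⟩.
0.6604|0⟩ + (0.531 - 0.531i)|1⟩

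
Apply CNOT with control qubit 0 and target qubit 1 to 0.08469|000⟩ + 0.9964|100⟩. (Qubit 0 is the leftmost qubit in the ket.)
0.08469|000⟩ + 0.9964|110⟩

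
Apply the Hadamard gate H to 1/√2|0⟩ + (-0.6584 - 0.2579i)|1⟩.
(0.03444 - 0.1824i)|0⟩ + (0.9656 + 0.1824i)|1⟩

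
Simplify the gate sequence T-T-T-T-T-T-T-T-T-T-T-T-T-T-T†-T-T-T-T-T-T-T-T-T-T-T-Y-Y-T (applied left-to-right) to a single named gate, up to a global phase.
T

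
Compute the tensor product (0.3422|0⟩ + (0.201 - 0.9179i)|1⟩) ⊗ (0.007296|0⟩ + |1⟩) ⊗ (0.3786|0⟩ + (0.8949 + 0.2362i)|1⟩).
0.0009452|000⟩ + (0.002234 + 0.0005897i)|001⟩ + 0.1296|010⟩ + (0.3062 + 0.08083i)|011⟩ + (0.0005552 - 0.002535i)|100⟩ + (0.002894 - 0.005647i)|101⟩ + (0.0761 - 0.3475i)|110⟩ + (0.3967 - 0.774i)|111⟩

amp(|b₁b₂…⟩) = product of the factor amplitudes for bits b₁, b₂, …; only kets whose every factor amplitude is nonzero survive.
|000⟩: (0.3422)(0.007296)(0.3786) = 0.0009452
|001⟩: (0.3422)(0.007296)(0.8949 + 0.2362i) = (0.002234 + 0.0005897i)
|010⟩: (0.3422)(1)(0.3786) = 0.1296
|011⟩: (0.3422)(1)(0.8949 + 0.2362i) = (0.3062 + 0.08083i)
|100⟩: (0.201 - 0.9179i)(0.007296)(0.3786) = (0.0005552 - 0.002535i)
|101⟩: (0.201 - 0.9179i)(0.007296)(0.8949 + 0.2362i) = (0.002894 - 0.005647i)
|110⟩: (0.201 - 0.9179i)(1)(0.3786) = (0.0761 - 0.3475i)
|111⟩: (0.201 - 0.9179i)(1)(0.8949 + 0.2362i) = (0.3967 - 0.774i)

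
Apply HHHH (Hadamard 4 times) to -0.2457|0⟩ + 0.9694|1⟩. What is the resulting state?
-0.2457|0⟩ + 0.9694|1⟩

H² = I, so an even number of Hadamards cancels: H^4 = I and the state is unchanged.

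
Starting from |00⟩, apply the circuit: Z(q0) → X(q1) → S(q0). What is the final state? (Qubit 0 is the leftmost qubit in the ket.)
|01⟩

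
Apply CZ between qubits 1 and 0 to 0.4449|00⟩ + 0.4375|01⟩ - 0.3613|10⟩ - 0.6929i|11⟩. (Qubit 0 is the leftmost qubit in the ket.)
0.4449|00⟩ + 0.4375|01⟩ - 0.3613|10⟩ + 0.6929i|11⟩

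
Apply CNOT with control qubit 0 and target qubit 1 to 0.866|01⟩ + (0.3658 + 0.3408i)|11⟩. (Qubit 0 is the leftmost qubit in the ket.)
0.866|01⟩ + (0.3658 + 0.3408i)|10⟩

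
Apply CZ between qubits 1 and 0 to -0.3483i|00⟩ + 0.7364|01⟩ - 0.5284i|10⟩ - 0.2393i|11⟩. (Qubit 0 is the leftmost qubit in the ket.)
-0.3483i|00⟩ + 0.7364|01⟩ - 0.5284i|10⟩ + 0.2393i|11⟩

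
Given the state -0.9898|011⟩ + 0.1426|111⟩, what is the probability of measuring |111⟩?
0.02033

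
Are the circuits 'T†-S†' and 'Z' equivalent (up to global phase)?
No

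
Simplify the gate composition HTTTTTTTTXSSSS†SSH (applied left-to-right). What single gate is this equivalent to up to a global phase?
Z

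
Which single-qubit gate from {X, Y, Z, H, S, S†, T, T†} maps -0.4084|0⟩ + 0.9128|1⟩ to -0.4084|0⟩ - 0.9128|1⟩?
Z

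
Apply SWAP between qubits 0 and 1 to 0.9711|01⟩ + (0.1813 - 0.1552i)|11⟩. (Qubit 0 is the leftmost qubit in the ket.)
0.9711|10⟩ + (0.1813 - 0.1552i)|11⟩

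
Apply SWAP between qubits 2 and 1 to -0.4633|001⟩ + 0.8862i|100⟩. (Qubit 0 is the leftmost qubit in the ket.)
-0.4633|010⟩ + 0.8862i|100⟩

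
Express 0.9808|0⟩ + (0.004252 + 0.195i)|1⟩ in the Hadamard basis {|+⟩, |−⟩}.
(0.6965 + 0.1379i)|+⟩ + (0.6905 - 0.1379i)|−⟩

With |ψ⟩ = α|0⟩ + β|1⟩, the Hadamard-basis coefficients are ⟨+|ψ⟩ = (α + β)/√2 and ⟨−|ψ⟩ = (α − β)/√2.
Here α = 0.9808, β = (0.004252 + 0.195i): (α + β)/√2 = (0.6965 + 0.1379i), (α − β)/√2 = (0.6905 - 0.1379i).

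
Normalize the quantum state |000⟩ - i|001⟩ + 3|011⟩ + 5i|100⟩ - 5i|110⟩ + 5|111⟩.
0.1078|000⟩ - 0.1078i|001⟩ + 0.3235|011⟩ + 0.5392i|100⟩ - 0.5392i|110⟩ + 0.5392|111⟩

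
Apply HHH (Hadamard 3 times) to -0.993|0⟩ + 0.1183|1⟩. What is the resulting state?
-0.6185|0⟩ - 0.7858|1⟩

H² = I, so H^3 = H: a single Hadamard. With (a, b) = (-0.993, 0.1183), H gives ((a + b)/√2, (a − b)/√2) = (-0.6185, -0.7858).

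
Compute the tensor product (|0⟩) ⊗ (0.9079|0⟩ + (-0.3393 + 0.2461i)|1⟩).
0.9079|00⟩ + (-0.3393 + 0.2461i)|01⟩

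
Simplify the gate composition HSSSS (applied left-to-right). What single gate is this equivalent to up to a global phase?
H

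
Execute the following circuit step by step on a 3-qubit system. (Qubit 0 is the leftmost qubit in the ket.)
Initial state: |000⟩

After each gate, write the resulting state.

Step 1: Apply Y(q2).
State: i|001⟩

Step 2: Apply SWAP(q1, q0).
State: i|001⟩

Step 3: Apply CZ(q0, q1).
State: i|001⟩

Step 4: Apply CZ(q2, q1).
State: i|001⟩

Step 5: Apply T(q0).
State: i|001⟩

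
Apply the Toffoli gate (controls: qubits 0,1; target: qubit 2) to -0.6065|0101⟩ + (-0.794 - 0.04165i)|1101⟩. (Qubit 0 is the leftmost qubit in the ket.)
-0.6065|0101⟩ + (-0.794 - 0.04165i)|1111⟩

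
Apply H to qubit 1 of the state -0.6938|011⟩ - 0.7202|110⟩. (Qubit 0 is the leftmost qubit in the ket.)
-0.4906|001⟩ + 0.4906|011⟩ - 0.5093|100⟩ + 0.5093|110⟩

H on qubit 1 mixes each pair of kets that differ only in qubit 1: amplitudes (a, b) of (|…0…⟩, |…1…⟩) become ((a + b)/√2, (a − b)/√2). Kets absent from the input have amplitude 0.
(|001⟩, |011⟩): (a, b) = (0, -0.6938) → (-0.4906, 0.4906)
(|100⟩, |110⟩): (a, b) = (0, -0.7202) → (-0.5093, 0.5093)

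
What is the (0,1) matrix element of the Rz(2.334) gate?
0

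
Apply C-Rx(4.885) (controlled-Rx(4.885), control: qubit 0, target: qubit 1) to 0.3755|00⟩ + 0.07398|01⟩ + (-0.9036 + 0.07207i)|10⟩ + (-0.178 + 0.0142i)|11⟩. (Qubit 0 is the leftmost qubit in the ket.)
0.3755|00⟩ + 0.07398|01⟩ + (0.7008 + 0.05938i)|10⟩ + (0.1826 + 0.5706i)|11⟩

C-Rx(4.885) leaves the control-|0⟩ kets |00⟩, |01⟩ unchanged and applies Rx(4.885) to qubit 1 on the control-|1⟩ pair (|10⟩, |11⟩).
Rx(4.885) = [[cos(θ/2), −i·sin(θ/2)], [−i·sin(θ/2), cos(θ/2)]]; θ = 4.885, cos(θ/2) ≈ -0.765426, sin(θ/2) ≈ 0.643523.
With a = amp(|10⟩) = (-0.9036 + 0.07207i) and b = amp(|11⟩) = (-0.178 + 0.0142i):
new amp(|10⟩) = (-0.765426)·a + (-0.643523i)·b = (0.7008 + 0.05938i)
new amp(|11⟩) = (-0.643523i)·a + (-0.765426)·b = (0.1826 + 0.5706i)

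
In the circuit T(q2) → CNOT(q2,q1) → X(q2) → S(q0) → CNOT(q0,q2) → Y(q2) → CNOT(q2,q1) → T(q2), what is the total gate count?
8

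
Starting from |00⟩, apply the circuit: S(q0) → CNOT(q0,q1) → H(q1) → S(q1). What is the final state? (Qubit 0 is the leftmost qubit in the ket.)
1/√2|00⟩ + (1/√2)i|01⟩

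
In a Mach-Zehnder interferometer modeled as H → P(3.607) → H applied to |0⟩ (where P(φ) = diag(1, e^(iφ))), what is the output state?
(0.05318 - 0.2244i)|0⟩ + (0.9468 + 0.2244i)|1⟩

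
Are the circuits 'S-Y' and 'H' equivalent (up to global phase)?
No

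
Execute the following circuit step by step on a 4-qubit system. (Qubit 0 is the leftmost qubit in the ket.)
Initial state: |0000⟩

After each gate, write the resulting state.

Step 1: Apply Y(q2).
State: i|0010⟩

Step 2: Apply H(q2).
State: (1/√2)i|0000⟩ - (1/√2)i|0010⟩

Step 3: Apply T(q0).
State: (1/√2)i|0000⟩ - (1/√2)i|0010⟩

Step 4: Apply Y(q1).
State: -1/√2|0100⟩ + 1/√2|0110⟩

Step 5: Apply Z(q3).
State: -1/√2|0100⟩ + 1/√2|0110⟩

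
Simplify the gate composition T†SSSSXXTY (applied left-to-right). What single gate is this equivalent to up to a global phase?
Y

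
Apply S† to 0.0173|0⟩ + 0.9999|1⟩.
0.0173|0⟩ - 0.9999i|1⟩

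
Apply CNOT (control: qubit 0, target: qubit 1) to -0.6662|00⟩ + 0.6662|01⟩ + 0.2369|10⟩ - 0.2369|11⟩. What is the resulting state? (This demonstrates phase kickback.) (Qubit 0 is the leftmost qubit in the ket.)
-0.6662|00⟩ + 0.6662|01⟩ - 0.2369|10⟩ + 0.2369|11⟩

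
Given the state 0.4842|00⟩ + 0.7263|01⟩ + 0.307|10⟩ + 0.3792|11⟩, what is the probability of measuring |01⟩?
0.5275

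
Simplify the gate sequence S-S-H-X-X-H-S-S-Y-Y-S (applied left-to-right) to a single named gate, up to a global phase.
S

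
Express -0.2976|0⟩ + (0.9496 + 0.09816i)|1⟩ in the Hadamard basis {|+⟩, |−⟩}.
(0.461 + 0.06941i)|+⟩ + (-0.8819 - 0.06941i)|−⟩

With |ψ⟩ = α|0⟩ + β|1⟩, the Hadamard-basis coefficients are ⟨+|ψ⟩ = (α + β)/√2 and ⟨−|ψ⟩ = (α − β)/√2.
Here α = -0.2976, β = (0.9496 + 0.09816i): (α + β)/√2 = (0.461 + 0.06941i), (α − β)/√2 = (-0.8819 - 0.06941i).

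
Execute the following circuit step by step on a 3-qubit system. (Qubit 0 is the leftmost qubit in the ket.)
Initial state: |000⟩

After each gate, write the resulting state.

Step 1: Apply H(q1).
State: 1/√2|000⟩ + 1/√2|010⟩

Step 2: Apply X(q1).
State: 1/√2|000⟩ + 1/√2|010⟩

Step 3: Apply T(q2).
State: 1/√2|000⟩ + 1/√2|010⟩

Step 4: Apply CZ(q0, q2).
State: 1/√2|000⟩ + 1/√2|010⟩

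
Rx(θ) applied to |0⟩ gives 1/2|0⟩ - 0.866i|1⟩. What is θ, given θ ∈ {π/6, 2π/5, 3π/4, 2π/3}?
2π/3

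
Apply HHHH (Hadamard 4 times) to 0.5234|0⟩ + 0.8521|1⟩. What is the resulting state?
0.5234|0⟩ + 0.8521|1⟩

H² = I, so an even number of Hadamards cancels: H^4 = I and the state is unchanged.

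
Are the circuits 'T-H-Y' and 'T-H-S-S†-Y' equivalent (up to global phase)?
Yes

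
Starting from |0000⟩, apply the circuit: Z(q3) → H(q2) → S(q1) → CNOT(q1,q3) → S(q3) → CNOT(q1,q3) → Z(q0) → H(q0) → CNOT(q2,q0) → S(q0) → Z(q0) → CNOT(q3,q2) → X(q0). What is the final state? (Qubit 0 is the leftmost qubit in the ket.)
-(1/2)i|0000⟩ - (1/2)i|0010⟩ + 1/2|1000⟩ + 1/2|1010⟩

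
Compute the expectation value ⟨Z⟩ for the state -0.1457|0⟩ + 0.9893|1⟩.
-0.9575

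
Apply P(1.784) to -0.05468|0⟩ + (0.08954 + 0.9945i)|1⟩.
-0.05468|0⟩ + (-0.9909 - 0.1229i)|1⟩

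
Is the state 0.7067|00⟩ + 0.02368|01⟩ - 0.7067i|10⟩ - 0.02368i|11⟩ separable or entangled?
Separable

Writing the state as a|00⟩ + b|01⟩ + c|10⟩ + d|11⟩, it is a product state iff ad − bc = 0.
Here (a, b, c, d) = (0.7067, 0.02368, -0.7067i, -0.02368i): ad − bc = (0.7067)(-0.02368i) − (0.02368)(-0.7067i) = 0, so the state is separable.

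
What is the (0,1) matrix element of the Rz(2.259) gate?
0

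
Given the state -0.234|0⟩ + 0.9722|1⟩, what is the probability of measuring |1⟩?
0.9452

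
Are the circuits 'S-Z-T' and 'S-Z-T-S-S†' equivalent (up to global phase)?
Yes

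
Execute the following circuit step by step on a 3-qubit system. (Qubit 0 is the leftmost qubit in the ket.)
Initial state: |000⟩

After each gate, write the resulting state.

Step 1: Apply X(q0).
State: |100⟩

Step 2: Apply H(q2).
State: 1/√2|100⟩ + 1/√2|101⟩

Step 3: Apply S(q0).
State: (1/√2)i|100⟩ + (1/√2)i|101⟩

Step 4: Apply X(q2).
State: (1/√2)i|100⟩ + (1/√2)i|101⟩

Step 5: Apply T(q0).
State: (-1/2 + (1/2)i)|100⟩ + (-1/2 + (1/2)i)|101⟩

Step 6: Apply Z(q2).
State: (-1/2 + (1/2)i)|100⟩ + (1/2 - (1/2)i)|101⟩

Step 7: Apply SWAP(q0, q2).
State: (-1/2 + (1/2)i)|001⟩ + (1/2 - (1/2)i)|101⟩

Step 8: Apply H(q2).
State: (-1/√8 + (1/√8)i)|000⟩ + (1/√8 - (1/√8)i)|001⟩ + (1/√8 - (1/√8)i)|100⟩ + (-1/√8 + (1/√8)i)|101⟩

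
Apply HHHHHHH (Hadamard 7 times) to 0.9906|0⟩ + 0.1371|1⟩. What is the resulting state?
0.7974|0⟩ + 0.6035|1⟩

H² = I, so H^7 = H: a single Hadamard. With (a, b) = (0.9906, 0.1371), H gives ((a + b)/√2, (a − b)/√2) = (0.7974, 0.6035).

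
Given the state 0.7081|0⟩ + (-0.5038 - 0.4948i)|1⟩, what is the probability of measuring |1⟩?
0.4986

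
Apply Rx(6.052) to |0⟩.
-0.9933|0⟩ - 0.1153i|1⟩

Rx(6.052) = [[cos(θ/2), −i·sin(θ/2)], [−i·sin(θ/2), cos(θ/2)]]; θ = 6.052, cos(θ/2) ≈ -0.993327, sin(θ/2) ≈ 0.115335.
With a = amp(|0⟩) = 1 and b = amp(|1⟩) = 0:
new amp(|0⟩) = (-0.993327)·a + (-0.115335i)·b = -0.9933
new amp(|1⟩) = (-0.115335i)·a + (-0.993327)·b = -0.1153i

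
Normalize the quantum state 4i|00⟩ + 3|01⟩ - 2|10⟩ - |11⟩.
0.7303i|00⟩ + 0.5477|01⟩ - 0.3651|10⟩ - 0.1826|11⟩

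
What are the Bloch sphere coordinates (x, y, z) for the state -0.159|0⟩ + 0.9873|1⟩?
(-0.314, 0, -0.9495)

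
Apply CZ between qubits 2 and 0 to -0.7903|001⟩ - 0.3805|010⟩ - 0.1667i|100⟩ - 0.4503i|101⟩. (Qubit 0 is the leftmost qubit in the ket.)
-0.7903|001⟩ - 0.3805|010⟩ - 0.1667i|100⟩ + 0.4503i|101⟩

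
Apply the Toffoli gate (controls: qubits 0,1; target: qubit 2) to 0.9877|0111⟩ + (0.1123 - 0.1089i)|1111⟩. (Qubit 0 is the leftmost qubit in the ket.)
0.9877|0111⟩ + (0.1123 - 0.1089i)|1101⟩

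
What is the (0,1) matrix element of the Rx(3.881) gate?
-0.9324i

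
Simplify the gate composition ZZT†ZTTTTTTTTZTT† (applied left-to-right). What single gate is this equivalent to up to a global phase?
T†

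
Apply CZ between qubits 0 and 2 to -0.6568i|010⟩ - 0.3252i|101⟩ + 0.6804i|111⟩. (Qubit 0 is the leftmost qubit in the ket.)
-0.6568i|010⟩ + 0.3252i|101⟩ - 0.6804i|111⟩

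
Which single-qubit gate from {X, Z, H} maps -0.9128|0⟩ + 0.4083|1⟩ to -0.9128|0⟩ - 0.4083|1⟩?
Z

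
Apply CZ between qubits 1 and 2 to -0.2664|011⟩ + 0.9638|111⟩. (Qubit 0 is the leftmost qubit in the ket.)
0.2664|011⟩ - 0.9638|111⟩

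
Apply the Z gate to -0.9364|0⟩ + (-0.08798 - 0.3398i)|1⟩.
-0.9364|0⟩ + (0.08798 + 0.3398i)|1⟩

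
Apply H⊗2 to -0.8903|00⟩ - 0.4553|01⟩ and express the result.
-0.6728|00⟩ - 0.2175|01⟩ - 0.6728|10⟩ - 0.2175|11⟩

H⊗2 gives amp(|y⟩) = (1/2) Σ_x (−1)^(x·y) amp(|x⟩), where x·y is the number of positions in which both x and y have a 1.
|00⟩: (-0.8903 - 0.4553)/2 = -0.6728
|01⟩: (-0.8903 + 0.4553)/2 = -0.2175
|10⟩: (-0.8903 - 0.4553)/2 = -0.6728
|11⟩: (-0.8903 + 0.4553)/2 = -0.2175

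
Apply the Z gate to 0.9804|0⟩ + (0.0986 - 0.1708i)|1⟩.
0.9804|0⟩ + (-0.0986 + 0.1708i)|1⟩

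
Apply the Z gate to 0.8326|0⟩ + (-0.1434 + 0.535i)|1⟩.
0.8326|0⟩ + (0.1434 - 0.535i)|1⟩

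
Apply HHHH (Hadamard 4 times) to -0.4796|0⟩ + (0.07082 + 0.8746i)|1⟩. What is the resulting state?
-0.4796|0⟩ + (0.07082 + 0.8746i)|1⟩

H² = I, so an even number of Hadamards cancels: H^4 = I and the state is unchanged.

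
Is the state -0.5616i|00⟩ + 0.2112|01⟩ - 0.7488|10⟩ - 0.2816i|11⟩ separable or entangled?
Separable

Writing the state as a|00⟩ + b|01⟩ + c|10⟩ + d|11⟩, it is a product state iff ad − bc = 0.
Here (a, b, c, d) = (-0.5616i, 0.2112, -0.7488, -0.2816i): ad − bc = (-0.5616i)(-0.2816i) − (0.2112)(-0.7488) = 0, so the state is separable.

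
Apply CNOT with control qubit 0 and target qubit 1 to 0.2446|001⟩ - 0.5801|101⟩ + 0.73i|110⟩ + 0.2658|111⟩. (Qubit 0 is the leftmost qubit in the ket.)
0.2446|001⟩ + 0.73i|100⟩ + 0.2658|101⟩ - 0.5801|111⟩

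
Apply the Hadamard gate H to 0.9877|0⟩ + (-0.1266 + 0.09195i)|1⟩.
(0.6089 + 0.06502i)|0⟩ + (0.7879 - 0.06502i)|1⟩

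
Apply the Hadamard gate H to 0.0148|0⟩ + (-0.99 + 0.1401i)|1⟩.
(-0.6896 + 0.09907i)|0⟩ + (0.7105 - 0.09907i)|1⟩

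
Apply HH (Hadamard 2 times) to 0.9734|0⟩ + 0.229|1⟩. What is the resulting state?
0.9734|0⟩ + 0.229|1⟩

H² = I, so an even number of Hadamards cancels: H^2 = I and the state is unchanged.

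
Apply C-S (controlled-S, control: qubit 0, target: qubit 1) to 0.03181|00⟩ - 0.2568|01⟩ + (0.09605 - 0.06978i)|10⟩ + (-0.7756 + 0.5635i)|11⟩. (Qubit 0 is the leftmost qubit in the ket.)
0.03181|00⟩ - 0.2568|01⟩ + (0.09605 - 0.06978i)|10⟩ + (-0.5635 - 0.7756i)|11⟩

C-S leaves the control-|0⟩ kets |00⟩, |01⟩ unchanged and applies S to qubit 1 on the control-|1⟩ pair (|10⟩, |11⟩).
S = [[1, 0], [0, i]].
With a = amp(|10⟩) = (0.09605 - 0.06978i) and b = amp(|11⟩) = (-0.7756 + 0.5635i):
new amp(|10⟩) = (1)·a = (0.09605 - 0.06978i)
new amp(|11⟩) = (i)·b = (-0.5635 - 0.7756i)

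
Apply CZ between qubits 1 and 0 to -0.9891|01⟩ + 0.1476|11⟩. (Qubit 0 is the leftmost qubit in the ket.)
-0.9891|01⟩ - 0.1476|11⟩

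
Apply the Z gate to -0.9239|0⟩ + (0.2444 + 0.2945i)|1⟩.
-0.9239|0⟩ + (-0.2444 - 0.2945i)|1⟩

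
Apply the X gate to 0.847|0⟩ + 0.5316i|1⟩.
0.5316i|0⟩ + 0.847|1⟩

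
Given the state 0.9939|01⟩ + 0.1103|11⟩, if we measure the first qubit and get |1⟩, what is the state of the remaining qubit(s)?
|1⟩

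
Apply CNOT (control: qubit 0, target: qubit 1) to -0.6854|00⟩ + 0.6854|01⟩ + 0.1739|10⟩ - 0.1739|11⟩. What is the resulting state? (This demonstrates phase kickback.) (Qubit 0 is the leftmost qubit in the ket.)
-0.6854|00⟩ + 0.6854|01⟩ - 0.1739|10⟩ + 0.1739|11⟩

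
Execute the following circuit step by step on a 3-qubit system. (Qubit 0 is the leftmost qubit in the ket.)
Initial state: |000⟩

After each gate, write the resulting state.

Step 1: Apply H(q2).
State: 1/√2|000⟩ + 1/√2|001⟩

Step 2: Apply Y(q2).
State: -(1/√2)i|000⟩ + (1/√2)i|001⟩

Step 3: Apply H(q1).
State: -(1/2)i|000⟩ + (1/2)i|001⟩ - (1/2)i|010⟩ + (1/2)i|011⟩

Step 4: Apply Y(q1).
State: -1/2|000⟩ + 1/2|001⟩ + 1/2|010⟩ - 1/2|011⟩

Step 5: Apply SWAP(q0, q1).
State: -1/2|000⟩ + 1/2|001⟩ + 1/2|100⟩ - 1/2|101⟩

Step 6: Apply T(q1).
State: -1/2|000⟩ + 1/2|001⟩ + 1/2|100⟩ - 1/2|101⟩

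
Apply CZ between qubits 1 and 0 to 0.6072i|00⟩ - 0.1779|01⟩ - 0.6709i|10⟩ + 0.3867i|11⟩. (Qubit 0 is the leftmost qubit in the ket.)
0.6072i|00⟩ - 0.1779|01⟩ - 0.6709i|10⟩ - 0.3867i|11⟩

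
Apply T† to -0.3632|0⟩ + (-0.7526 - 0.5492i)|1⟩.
-0.3632|0⟩ + (-0.9205 + 0.1438i)|1⟩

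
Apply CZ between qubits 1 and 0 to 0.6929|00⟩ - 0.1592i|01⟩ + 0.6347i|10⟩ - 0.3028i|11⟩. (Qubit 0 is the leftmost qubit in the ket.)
0.6929|00⟩ - 0.1592i|01⟩ + 0.6347i|10⟩ + 0.3028i|11⟩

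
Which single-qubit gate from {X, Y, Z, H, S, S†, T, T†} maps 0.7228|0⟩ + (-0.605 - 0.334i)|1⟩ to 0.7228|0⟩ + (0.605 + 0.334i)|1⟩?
Z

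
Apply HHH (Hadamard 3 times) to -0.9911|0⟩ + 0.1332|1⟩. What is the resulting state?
-0.6066|0⟩ - 0.795|1⟩

H² = I, so H^3 = H: a single Hadamard. With (a, b) = (-0.9911, 0.1332), H gives ((a + b)/√2, (a − b)/√2) = (-0.6066, -0.795).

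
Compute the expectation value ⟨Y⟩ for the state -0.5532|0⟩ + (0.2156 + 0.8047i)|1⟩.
-0.8903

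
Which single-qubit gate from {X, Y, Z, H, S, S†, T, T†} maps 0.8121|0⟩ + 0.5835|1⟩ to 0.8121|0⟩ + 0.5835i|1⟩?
S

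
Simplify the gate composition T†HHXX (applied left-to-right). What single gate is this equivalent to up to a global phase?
T†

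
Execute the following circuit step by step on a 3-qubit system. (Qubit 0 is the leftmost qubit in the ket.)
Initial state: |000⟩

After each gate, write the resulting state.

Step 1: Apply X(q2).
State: |001⟩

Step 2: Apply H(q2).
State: 1/√2|000⟩ - 1/√2|001⟩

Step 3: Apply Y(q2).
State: (1/√2)i|000⟩ + (1/√2)i|001⟩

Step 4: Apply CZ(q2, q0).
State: (1/√2)i|000⟩ + (1/√2)i|001⟩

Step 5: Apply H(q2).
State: i|000⟩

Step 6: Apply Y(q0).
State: -|100⟩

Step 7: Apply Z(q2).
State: -|100⟩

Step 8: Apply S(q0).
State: -i|100⟩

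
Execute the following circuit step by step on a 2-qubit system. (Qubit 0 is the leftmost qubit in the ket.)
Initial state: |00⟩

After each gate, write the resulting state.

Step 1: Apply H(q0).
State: 1/√2|00⟩ + 1/√2|10⟩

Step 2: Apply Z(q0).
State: 1/√2|00⟩ - 1/√2|10⟩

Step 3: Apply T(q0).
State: 1/√2|00⟩ + (-1/2 - (1/2)i)|10⟩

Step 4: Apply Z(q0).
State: 1/√2|00⟩ + (1/2 + (1/2)i)|10⟩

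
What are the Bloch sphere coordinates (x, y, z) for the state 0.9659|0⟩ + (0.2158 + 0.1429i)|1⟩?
(0.4169, 0.2761, 0.866)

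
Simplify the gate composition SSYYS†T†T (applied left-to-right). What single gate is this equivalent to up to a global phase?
S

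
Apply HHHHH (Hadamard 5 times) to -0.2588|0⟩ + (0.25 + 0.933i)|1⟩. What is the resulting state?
(-0.006223 + 0.6597i)|0⟩ + (-0.3598 - 0.6597i)|1⟩

H² = I, so H^5 = H: a single Hadamard. With (a, b) = (-0.2588, (0.25 + 0.933i)), H gives ((a + b)/√2, (a − b)/√2) = ((-0.006223 + 0.6597i), (-0.3598 - 0.6597i)).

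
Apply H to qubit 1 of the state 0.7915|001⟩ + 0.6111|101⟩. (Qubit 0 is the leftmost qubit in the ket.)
0.5597|001⟩ + 0.5597|011⟩ + 0.4321|101⟩ + 0.4321|111⟩

H on qubit 1 mixes each pair of kets that differ only in qubit 1: amplitudes (a, b) of (|…0…⟩, |…1…⟩) become ((a + b)/√2, (a − b)/√2). Kets absent from the input have amplitude 0.
(|001⟩, |011⟩): (a, b) = (0.7915, 0) → (0.5597, 0.5597)
(|101⟩, |111⟩): (a, b) = (0.6111, 0) → (0.4321, 0.4321)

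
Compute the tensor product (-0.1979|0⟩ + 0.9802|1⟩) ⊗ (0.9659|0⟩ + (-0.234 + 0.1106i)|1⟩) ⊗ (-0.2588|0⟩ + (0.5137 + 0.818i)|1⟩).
0.04947|000⟩ + (-0.09819 - 0.1564i)|001⟩ + (-0.01198 + 0.005665i)|010⟩ + (0.04169 + 0.02664i)|011⟩ - 0.245|100⟩ + (0.4864 + 0.7745i)|101⟩ + (0.05936 - 0.02806i)|110⟩ + (-0.2065 - 0.1319i)|111⟩

amp(|b₁b₂…⟩) = product of the factor amplitudes for bits b₁, b₂, …; only kets whose every factor amplitude is nonzero survive.
|000⟩: (-0.1979)(0.9659)(-0.2588) = 0.04947
|001⟩: (-0.1979)(0.9659)(0.5137 + 0.818i) = (-0.09819 - 0.1564i)
|010⟩: (-0.1979)(-0.234 + 0.1106i)(-0.2588) = (-0.01198 + 0.005665i)
|011⟩: (-0.1979)(-0.234 + 0.1106i)(0.5137 + 0.818i) = (0.04169 + 0.02664i)
|100⟩: (0.9802)(0.9659)(-0.2588) = -0.245
|101⟩: (0.9802)(0.9659)(0.5137 + 0.818i) = (0.4864 + 0.7745i)
|110⟩: (0.9802)(-0.234 + 0.1106i)(-0.2588) = (0.05936 - 0.02806i)
|111⟩: (0.9802)(-0.234 + 0.1106i)(0.5137 + 0.818i) = (-0.2065 - 0.1319i)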